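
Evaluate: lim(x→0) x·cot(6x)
This is a 0·∞ indeterminate form.

Rewrite 0·∞ as a quotient (0/0 or ∞/∞ form), then apply L'Hôpital's rule:
  lim(x→0) x·cot(6x) = 1/6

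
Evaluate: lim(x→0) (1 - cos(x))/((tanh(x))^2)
This is a 0/0 indeterminate form.

Apply L'Hôpital's rule: differentiate numerator and denominator separately.
  f(x) = 1 - cos(x)   ⇒   f'(x) = sin(x)
  g(x) = tanh(x)^2   ⇒   g'(x) = (2 - 2·tanh(x)^2)·tanh(x)
  lim(x→0) f'(x)/g'(x) = lim(x→0) (sin(x))/((2 - 2·tanh(x)^2)·tanh(x))
  = 1/2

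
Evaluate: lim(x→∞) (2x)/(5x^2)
This is an ∞/∞ indeterminate form.

Apply L'Hôpital's rule: differentiate numerator and denominator separately.
  f(x) = 2·x   ⇒   f'(x) = 2
  g(x) = 5·x^2   ⇒   g'(x) = 10·x
  lim(x→∞) f'(x)/g'(x) = lim(x→∞) (2)/(10·x)
  = 0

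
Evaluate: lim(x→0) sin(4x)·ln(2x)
This is a 0·∞ indeterminate form.

Rewrite 0·∞ as a quotient (0/0 or ∞/∞ form), then apply L'Hôpital's rule:
  lim(x→0) sin(4x)·ln(2x) = 0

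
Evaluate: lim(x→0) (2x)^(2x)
This is an exponential indeterminate form.

For exponential indeterminate forms, take the natural log:
  Let L = lim(x→0) (2x)^(2x)
  Then ln(L) = lim(x→0) [exponent × ln(base)]
  Evaluate using L'Hôpital or standard limits, then exponentiate.
  L = 1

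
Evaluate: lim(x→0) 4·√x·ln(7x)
This is a 0·∞ indeterminate form.

Rewrite 0·∞ as a quotient (0/0 or ∞/∞ form), then apply L'Hôpital's rule:
  lim(x→0) 4·√x·ln(7x) = 0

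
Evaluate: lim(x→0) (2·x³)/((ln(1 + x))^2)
This is a 0/0 indeterminate form.

Apply L'Hôpital's rule: differentiate numerator and denominator separately.
  f(x) = 2·x^3   ⇒   f'(x) = 6·x^2
  g(x) = ln(x + 1)^2   ⇒   g'(x) = 2·ln(x + 1)/(x + 1)
  lim(x→0) f'(x)/g'(x) = lim(x→0) (6·x^2)/(2·ln(x + 1)/(x + 1))
  = 0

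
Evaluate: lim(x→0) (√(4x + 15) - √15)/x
This is a standard limit.

Factor or rationalize the expression:
  lim(x→0) (√(4x + 15) - √15)/x = 2·sqrt(15)/15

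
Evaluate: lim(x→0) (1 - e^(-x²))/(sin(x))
This is a 0/0 indeterminate form.

Apply L'Hôpital's rule: differentiate numerator and denominator separately.
  f(x) = 1 - e^(-x^2)   ⇒   f'(x) = 2·x·e^(-x^2)
  g(x) = sin(x)   ⇒   g'(x) = cos(x)
  lim(x→0) f'(x)/g'(x) = lim(x→0) (2·x·e^(-x^2))/(cos(x))
  = 0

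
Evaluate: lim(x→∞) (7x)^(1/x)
This is an exponential indeterminate form.

For exponential indeterminate forms, take the natural log:
  Let L = lim(x→∞) (7x)^(1/x)
  Then ln(L) = lim(x→∞) [exponent × ln(base)]
  Evaluate using L'Hôpital or standard limits, then exponentiate.
  L = 1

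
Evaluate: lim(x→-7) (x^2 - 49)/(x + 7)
This is a standard limit.

Factor or rationalize the expression:
  lim(x→-7) (x^2 - 49)/(x + 7) = -14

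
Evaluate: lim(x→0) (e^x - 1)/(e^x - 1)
This is a 0/0 indeterminate form.

Apply L'Hôpital's rule: differentiate numerator and denominator separately.
  f(x) = e^(x) - 1   ⇒   f'(x) = e^(x)
  g(x) = e^(x) - 1   ⇒   g'(x) = e^(x)
  lim(x→0) f'(x)/g'(x) = lim(x→0) (e^(x))/(e^(x))
  = 1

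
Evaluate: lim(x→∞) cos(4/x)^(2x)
This is an exponential indeterminate form.

For exponential indeterminate forms, take the natural log:
  Let L = lim(x→∞) cos(4/x)^(2x)
  Then ln(L) = lim(x→∞) [exponent × ln(base)]
  Evaluate using L'Hôpital or standard limits, then exponentiate.
  L = 1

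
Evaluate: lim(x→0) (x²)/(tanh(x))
This is a 0/0 indeterminate form.

Apply L'Hôpital's rule: differentiate numerator and denominator separately.
  f(x) = x^2   ⇒   f'(x) = 2·x
  g(x) = tanh(x)   ⇒   g'(x) = 1 - tanh(x)^2
  lim(x→0) f'(x)/g'(x) = lim(x→0) (2·x)/(1 - tanh(x)^2)
  = 0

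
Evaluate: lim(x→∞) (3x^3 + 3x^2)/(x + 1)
This is an ∞/∞ indeterminate form.

Apply L'Hôpital's rule: differentiate numerator and denominator separately.
  f(x) = 3·x^3 + 3·x^2   ⇒   f'(x) = 9·x^2 + 6·x
  g(x) = x + 1   ⇒   g'(x) = 1
  lim(x→∞) f'(x)/g'(x) = lim(x→∞) (9·x^2 + 6·x)/(1)
  = ∞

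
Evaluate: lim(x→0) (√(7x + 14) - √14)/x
This is a standard limit.

Factor or rationalize the expression:
  lim(x→0) (√(7x + 14) - √14)/x = sqrt(14)/4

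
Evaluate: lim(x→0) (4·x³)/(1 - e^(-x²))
This is a 0/0 indeterminate form.

Apply L'Hôpital's rule: differentiate numerator and denominator separately.
  f(x) = 4·x^3   ⇒   f'(x) = 12·x^2
  g(x) = 1 - e^(-x^2)   ⇒   g'(x) = 2·x·e^(-x^2)
  lim(x→0) f'(x)/g'(x) = lim(x→0) (12·x^2)/(2·x·e^(-x^2))
  = 0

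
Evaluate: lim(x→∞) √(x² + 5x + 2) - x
This is an ∞-∞ indeterminate form.

Combine fractions or rationalize to convert ∞-∞ to 0/0 form:
  lim(x→∞) √(x² + 5x + 2) - x = 5/2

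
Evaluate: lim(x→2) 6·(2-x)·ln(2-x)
This is a 0·∞ indeterminate form.

Rewrite 0·∞ as a quotient (0/0 or ∞/∞ form), then apply L'Hôpital's rule:
  lim(x→2) 6·(2-x)·ln(2-x) = 0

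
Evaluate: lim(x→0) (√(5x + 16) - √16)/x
This is a standard limit.

Factor or rationalize the expression:
  lim(x→0) (√(5x + 16) - √16)/x = 5/8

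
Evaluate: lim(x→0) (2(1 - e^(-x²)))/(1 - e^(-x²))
This is a 0/0 indeterminate form.

Apply L'Hôpital's rule: differentiate numerator and denominator separately.
  f(x) = 2 - 2·e^(-x^2)   ⇒   f'(x) = 4·x·e^(-x^2)
  g(x) = 1 - e^(-x^2)   ⇒   g'(x) = 2·x·e^(-x^2)
  lim(x→0) f'(x)/g'(x) = lim(x→0) (4·x·e^(-x^2))/(2·x·e^(-x^2))
  = 2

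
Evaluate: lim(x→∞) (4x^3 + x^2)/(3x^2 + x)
This is an ∞/∞ indeterminate form.

Apply L'Hôpital's rule: differentiate numerator and denominator separately.
  f(x) = 4·x^3 + x^2   ⇒   f'(x) = 12·x^2 + 2·x
  g(x) = 3·x^2 + x   ⇒   g'(x) = 6·x + 1
  lim(x→∞) f'(x)/g'(x) = lim(x→∞) (12·x^2 + 2·x)/(6·x + 1)
  = ∞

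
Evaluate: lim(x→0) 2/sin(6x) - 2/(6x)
This is an ∞-∞ indeterminate form.

Combine fractions or rationalize to convert ∞-∞ to 0/0 form:
  lim(x→0) 2/sin(6x) - 2/(6x) = 0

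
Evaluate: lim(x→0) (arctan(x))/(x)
This is a 0/0 indeterminate form.

Apply L'Hôpital's rule: differentiate numerator and denominator separately.
  f(x) = atan(x)   ⇒   f'(x) = 1/(x^2 + 1)
  g(x) = x   ⇒   g'(x) = 1
  lim(x→0) f'(x)/g'(x) = lim(x→0) (1/(x^2 + 1))/(1)
  = 1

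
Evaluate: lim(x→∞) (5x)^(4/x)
This is an exponential indeterminate form.

For exponential indeterminate forms, take the natural log:
  Let L = lim(x→∞) (5x)^(4/x)
  Then ln(L) = lim(x→∞) [exponent × ln(base)]
  Evaluate using L'Hôpital or standard limits, then exponentiate.
  L = 1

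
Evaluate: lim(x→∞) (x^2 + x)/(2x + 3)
This is an ∞/∞ indeterminate form.

Apply L'Hôpital's rule: differentiate numerator and denominator separately.
  f(x) = x^2 + x   ⇒   f'(x) = 2·x + 1
  g(x) = 2·x + 3   ⇒   g'(x) = 2
  lim(x→∞) f'(x)/g'(x) = lim(x→∞) (2·x + 1)/(2)
  = ∞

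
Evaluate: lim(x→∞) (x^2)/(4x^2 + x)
This is an ∞/∞ indeterminate form.

Apply L'Hôpital's rule: differentiate numerator and denominator separately.
  f(x) = x^2   ⇒   f'(x) = 2·x
  g(x) = 4·x^2 + x   ⇒   g'(x) = 8·x + 1
  lim(x→∞) f'(x)/g'(x) = lim(x→∞) (2·x)/(8·x + 1)
  = 1/4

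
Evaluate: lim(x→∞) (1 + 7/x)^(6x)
This is an exponential indeterminate form.

For exponential indeterminate forms, take the natural log:
  Let L = lim(x→∞) (1 + 7/x)^(6x)
  Then ln(L) = lim(x→∞) [exponent × ln(base)]
  Evaluate using L'Hôpital or standard limits, then exponentiate.
  L = e^(42)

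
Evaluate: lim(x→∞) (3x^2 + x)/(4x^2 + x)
This is an ∞/∞ indeterminate form.

Apply L'Hôpital's rule: differentiate numerator and denominator separately.
  f(x) = 3·x^2 + x   ⇒   f'(x) = 6·x + 1
  g(x) = 4·x^2 + x   ⇒   g'(x) = 8·x + 1
  lim(x→∞) f'(x)/g'(x) = lim(x→∞) (6·x + 1)/(8·x + 1)
  = 3/4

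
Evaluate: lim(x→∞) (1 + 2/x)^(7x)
This is an exponential indeterminate form.

For exponential indeterminate forms, take the natural log:
  Let L = lim(x→∞) (1 + 2/x)^(7x)
  Then ln(L) = lim(x→∞) [exponent × ln(base)]
  Evaluate using L'Hôpital or standard limits, then exponentiate.
  L = e^(14)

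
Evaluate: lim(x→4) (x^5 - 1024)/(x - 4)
This is a standard limit.

Factor or rationalize the expression:
  lim(x→4) (x^5 - 1024)/(x - 4) = 1280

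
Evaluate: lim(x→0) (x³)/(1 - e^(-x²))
This is a 0/0 indeterminate form.

Apply L'Hôpital's rule: differentiate numerator and denominator separately.
  f(x) = x^3   ⇒   f'(x) = 3·x^2
  g(x) = 1 - e^(-x^2)   ⇒   g'(x) = 2·x·e^(-x^2)
  lim(x→0) f'(x)/g'(x) = lim(x→0) (3·x^2)/(2·x·e^(-x^2))
  = 0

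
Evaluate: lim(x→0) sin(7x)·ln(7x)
This is a 0·∞ indeterminate form.

Rewrite 0·∞ as a quotient (0/0 or ∞/∞ form), then apply L'Hôpital's rule:
  lim(x→0) sin(7x)·ln(7x) = 0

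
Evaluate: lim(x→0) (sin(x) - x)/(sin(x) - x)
This is a 0/0 indeterminate form.

Apply L'Hôpital's rule: differentiate numerator and denominator separately.
  f(x) = -x + sin(x)   ⇒   f'(x) = cos(x) - 1
  g(x) = -x + sin(x)   ⇒   g'(x) = cos(x) - 1
  lim(x→0) f'(x)/g'(x) = lim(x→0) (cos(x) - 1)/(cos(x) - 1)
  = 1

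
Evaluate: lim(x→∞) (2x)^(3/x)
This is an exponential indeterminate form.

For exponential indeterminate forms, take the natural log:
  Let L = lim(x→∞) (2x)^(3/x)
  Then ln(L) = lim(x→∞) [exponent × ln(base)]
  Evaluate using L'Hôpital or standard limits, then exponentiate.
  L = 1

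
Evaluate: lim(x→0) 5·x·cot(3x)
This is a 0·∞ indeterminate form.

Rewrite 0·∞ as a quotient (0/0 or ∞/∞ form), then apply L'Hôpital's rule:
  lim(x→0) 5·x·cot(3x) = 5/3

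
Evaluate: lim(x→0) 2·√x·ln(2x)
This is a 0·∞ indeterminate form.

Rewrite 0·∞ as a quotient (0/0 or ∞/∞ form), then apply L'Hôpital's rule:
  lim(x→0) 2·√x·ln(2x) = 0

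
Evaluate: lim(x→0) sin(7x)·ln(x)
This is a 0·∞ indeterminate form.

Rewrite 0·∞ as a quotient (0/0 or ∞/∞ form), then apply L'Hôpital's rule:
  lim(x→0) sin(7x)·ln(x) = 0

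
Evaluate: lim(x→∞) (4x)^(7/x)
This is an exponential indeterminate form.

For exponential indeterminate forms, take the natural log:
  Let L = lim(x→∞) (4x)^(7/x)
  Then ln(L) = lim(x→∞) [exponent × ln(base)]
  Evaluate using L'Hôpital or standard limits, then exponentiate.
  L = 1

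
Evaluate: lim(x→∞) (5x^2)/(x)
This is an ∞/∞ indeterminate form.

Apply L'Hôpital's rule: differentiate numerator and denominator separately.
  f(x) = 5·x^2   ⇒   f'(x) = 10·x
  g(x) = x   ⇒   g'(x) = 1
  lim(x→∞) f'(x)/g'(x) = lim(x→∞) (10·x)/(1)
  = ∞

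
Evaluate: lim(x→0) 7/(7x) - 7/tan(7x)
This is an ∞-∞ indeterminate form.

Combine fractions or rationalize to convert ∞-∞ to 0/0 form:
  lim(x→0) 7/(7x) - 7/tan(7x) = 0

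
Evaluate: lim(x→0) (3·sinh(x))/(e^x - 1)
This is a 0/0 indeterminate form.

Apply L'Hôpital's rule: differentiate numerator and denominator separately.
  f(x) = 3·sinh(x)   ⇒   f'(x) = 3·cosh(x)
  g(x) = e^(x) - 1   ⇒   g'(x) = e^(x)
  lim(x→0) f'(x)/g'(x) = lim(x→0) (3·cosh(x))/(e^(x))
  = 3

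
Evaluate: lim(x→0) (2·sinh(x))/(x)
This is a 0/0 indeterminate form.

Apply L'Hôpital's rule: differentiate numerator and denominator separately.
  f(x) = 2·sinh(x)   ⇒   f'(x) = 2·cosh(x)
  g(x) = x   ⇒   g'(x) = 1
  lim(x→0) f'(x)/g'(x) = lim(x→0) (2·cosh(x))/(1)
  = 2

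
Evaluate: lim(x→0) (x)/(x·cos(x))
This is a 0/0 indeterminate form.

Apply L'Hôpital's rule: differentiate numerator and denominator separately.
  f(x) = x   ⇒   f'(x) = 1
  g(x) = x·cos(x)   ⇒   g'(x) = -x·sin(x) + cos(x)
  lim(x→0) f'(x)/g'(x) = lim(x→0) (1)/(-x·sin(x) + cos(x))
  = 1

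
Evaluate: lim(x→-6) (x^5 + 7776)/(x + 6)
This is a standard limit.

Factor or rationalize the expression:
  lim(x→-6) (x^5 + 7776)/(x + 6) = 6480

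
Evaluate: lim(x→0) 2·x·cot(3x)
This is a 0·∞ indeterminate form.

Rewrite 0·∞ as a quotient (0/0 or ∞/∞ form), then apply L'Hôpital's rule:
  lim(x→0) 2·x·cot(3x) = 2/3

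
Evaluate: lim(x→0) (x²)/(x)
This is a 0/0 indeterminate form.

Apply L'Hôpital's rule: differentiate numerator and denominator separately.
  f(x) = x^2   ⇒   f'(x) = 2·x
  g(x) = x   ⇒   g'(x) = 1
  lim(x→0) f'(x)/g'(x) = lim(x→0) (2·x)/(1)
  = 0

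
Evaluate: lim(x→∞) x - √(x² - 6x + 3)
This is an ∞-∞ indeterminate form.

Combine fractions or rationalize to convert ∞-∞ to 0/0 form:
  lim(x→∞) x - √(x² - 6x + 3) = 3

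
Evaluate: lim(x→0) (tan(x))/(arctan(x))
This is a 0/0 indeterminate form.

Apply L'Hôpital's rule: differentiate numerator and denominator separately.
  f(x) = tan(x)   ⇒   f'(x) = tan(x)^2 + 1
  g(x) = atan(x)   ⇒   g'(x) = 1/(x^2 + 1)
  lim(x→0) f'(x)/g'(x) = lim(x→0) (tan(x)^2 + 1)/(1/(x^2 + 1))
  = 1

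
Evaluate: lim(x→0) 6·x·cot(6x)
This is a 0·∞ indeterminate form.

Rewrite 0·∞ as a quotient (0/0 or ∞/∞ form), then apply L'Hôpital's rule:
  lim(x→0) 6·x·cot(6x) = 1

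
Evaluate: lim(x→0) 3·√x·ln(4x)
This is a 0·∞ indeterminate form.

Rewrite 0·∞ as a quotient (0/0 or ∞/∞ form), then apply L'Hôpital's rule:
  lim(x→0) 3·√x·ln(4x) = 0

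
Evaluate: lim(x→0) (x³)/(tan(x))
This is a 0/0 indeterminate form.

Apply L'Hôpital's rule: differentiate numerator and denominator separately.
  f(x) = x^3   ⇒   f'(x) = 3·x^2
  g(x) = tan(x)   ⇒   g'(x) = tan(x)^2 + 1
  lim(x→0) f'(x)/g'(x) = lim(x→0) (3·x^2)/(tan(x)^2 + 1)
  = 0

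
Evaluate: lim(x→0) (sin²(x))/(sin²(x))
This is a 0/0 indeterminate form.

Apply L'Hôpital's rule: differentiate numerator and denominator separately.
  f(x) = sin(x)^2   ⇒   f'(x) = 2·sin(x)·cos(x)
  g(x) = sin(x)^2   ⇒   g'(x) = 2·sin(x)·cos(x)
  lim(x→0) f'(x)/g'(x) = lim(x→0) (2·sin(x)·cos(x))/(2·sin(x)·cos(x))
  = 1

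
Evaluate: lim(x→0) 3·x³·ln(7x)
This is a 0·∞ indeterminate form.

Rewrite 0·∞ as a quotient (0/0 or ∞/∞ form), then apply L'Hôpital's rule:
  lim(x→0) 3·x³·ln(7x) = 0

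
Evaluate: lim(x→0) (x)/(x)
This is a 0/0 indeterminate form.

Apply L'Hôpital's rule: differentiate numerator and denominator separately.
  f(x) = x   ⇒   f'(x) = 1
  g(x) = x   ⇒   g'(x) = 1
  lim(x→0) f'(x)/g'(x) = lim(x→0) (1)/(1)
  = 1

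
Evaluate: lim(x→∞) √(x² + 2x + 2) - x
This is an ∞-∞ indeterminate form.

Combine fractions or rationalize to convert ∞-∞ to 0/0 form:
  lim(x→∞) √(x² + 2x + 2) - x = 1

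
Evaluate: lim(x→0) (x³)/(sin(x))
This is a 0/0 indeterminate form.

Apply L'Hôpital's rule: differentiate numerator and denominator separately.
  f(x) = x^3   ⇒   f'(x) = 3·x^2
  g(x) = sin(x)   ⇒   g'(x) = cos(x)
  lim(x→0) f'(x)/g'(x) = lim(x→0) (3·x^2)/(cos(x))
  = 0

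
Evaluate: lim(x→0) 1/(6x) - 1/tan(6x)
This is an ∞-∞ indeterminate form.

Combine fractions or rationalize to convert ∞-∞ to 0/0 form:
  lim(x→0) 1/(6x) - 1/tan(6x) = 0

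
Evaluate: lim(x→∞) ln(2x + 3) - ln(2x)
This is an ∞-∞ indeterminate form.

Combine fractions or rationalize to convert ∞-∞ to 0/0 form:
  lim(x→∞) ln(2x + 3) - ln(2x) = 0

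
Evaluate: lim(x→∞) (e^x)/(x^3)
This is an ∞/∞ indeterminate form.

Apply L'Hôpital's rule: differentiate numerator and denominator separately.
  f(x) = e^(x)   ⇒   f'(x) = e^(x)
  g(x) = x^3   ⇒   g'(x) = 3·x^2
  lim(x→∞) f'(x)/g'(x) = lim(x→∞) (e^(x))/(3·x^2)
  = ∞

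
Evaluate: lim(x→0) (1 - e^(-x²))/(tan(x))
This is a 0/0 indeterminate form.

Apply L'Hôpital's rule: differentiate numerator and denominator separately.
  f(x) = 1 - e^(-x^2)   ⇒   f'(x) = 2·x·e^(-x^2)
  g(x) = tan(x)   ⇒   g'(x) = tan(x)^2 + 1
  lim(x→0) f'(x)/g'(x) = lim(x→0) (2·x·e^(-x^2))/(tan(x)^2 + 1)
  = 0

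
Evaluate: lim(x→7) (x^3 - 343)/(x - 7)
This is a standard limit.

Factor or rationalize the expression:
  lim(x→7) (x^3 - 343)/(x - 7) = 147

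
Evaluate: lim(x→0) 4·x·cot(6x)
This is a 0·∞ indeterminate form.

Rewrite 0·∞ as a quotient (0/0 or ∞/∞ form), then apply L'Hôpital's rule:
  lim(x→0) 4·x·cot(6x) = 2/3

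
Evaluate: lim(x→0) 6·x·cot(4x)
This is a 0·∞ indeterminate form.

Rewrite 0·∞ as a quotient (0/0 or ∞/∞ form), then apply L'Hôpital's rule:
  lim(x→0) 6·x·cot(4x) = 3/2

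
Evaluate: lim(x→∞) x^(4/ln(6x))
This is an exponential indeterminate form.

For exponential indeterminate forms, take the natural log:
  Let L = lim(x→∞) x^(4/ln(6x))
  Then ln(L) = lim(x→∞) [exponent × ln(base)]
  Evaluate using L'Hôpital or standard limits, then exponentiate.
  L = e^(4)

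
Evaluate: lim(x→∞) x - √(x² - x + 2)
This is an ∞-∞ indeterminate form.

Combine fractions or rationalize to convert ∞-∞ to 0/0 form:
  lim(x→∞) x - √(x² - x + 2) = 1/2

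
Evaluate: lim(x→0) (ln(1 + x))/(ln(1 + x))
This is a 0/0 indeterminate form.

Apply L'Hôpital's rule: differentiate numerator and denominator separately.
  f(x) = ln(x + 1)   ⇒   f'(x) = 1/(x + 1)
  g(x) = ln(x + 1)   ⇒   g'(x) = 1/(x + 1)
  lim(x→0) f'(x)/g'(x) = lim(x→0) (1/(x + 1))/(1/(x + 1))
  = 1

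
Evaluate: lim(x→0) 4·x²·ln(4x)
This is a 0·∞ indeterminate form.

Rewrite 0·∞ as a quotient (0/0 or ∞/∞ form), then apply L'Hôpital's rule:
  lim(x→0) 4·x²·ln(4x) = 0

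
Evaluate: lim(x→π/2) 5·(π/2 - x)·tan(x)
This is a 0·∞ indeterminate form.

Rewrite 0·∞ as a quotient (0/0 or ∞/∞ form), then apply L'Hôpital's rule:
  lim(x→π/2) 5·(π/2 - x)·tan(x) = 5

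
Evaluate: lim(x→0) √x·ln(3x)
This is a 0·∞ indeterminate form.

Rewrite 0·∞ as a quotient (0/0 or ∞/∞ form), then apply L'Hôpital's rule:
  lim(x→0) √x·ln(3x) = 0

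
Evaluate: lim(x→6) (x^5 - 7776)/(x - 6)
This is a standard limit.

Factor or rationalize the expression:
  lim(x→6) (x^5 - 7776)/(x - 6) = 6480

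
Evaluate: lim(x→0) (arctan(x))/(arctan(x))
This is a 0/0 indeterminate form.

Apply L'Hôpital's rule: differentiate numerator and denominator separately.
  f(x) = atan(x)   ⇒   f'(x) = 1/(x^2 + 1)
  g(x) = atan(x)   ⇒   g'(x) = 1/(x^2 + 1)
  lim(x→0) f'(x)/g'(x) = lim(x→0) (1/(x^2 + 1))/(1/(x^2 + 1))
  = 1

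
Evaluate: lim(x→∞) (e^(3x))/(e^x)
This is an ∞/∞ indeterminate form.

Apply L'Hôpital's rule: differentiate numerator and denominator separately.
  f(x) = e^(3·x)   ⇒   f'(x) = 3·e^(3·x)
  g(x) = e^(x)   ⇒   g'(x) = e^(x)
  lim(x→∞) f'(x)/g'(x) = lim(x→∞) (3·e^(3·x))/(e^(x))
  = ∞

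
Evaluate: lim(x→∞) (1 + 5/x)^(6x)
This is an exponential indeterminate form.

For exponential indeterminate forms, take the natural log:
  Let L = lim(x→∞) (1 + 5/x)^(6x)
  Then ln(L) = lim(x→∞) [exponent × ln(base)]
  Evaluate using L'Hôpital or standard limits, then exponentiate.
  L = e^(30)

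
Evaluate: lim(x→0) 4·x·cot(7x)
This is a 0·∞ indeterminate form.

Rewrite 0·∞ as a quotient (0/0 or ∞/∞ form), then apply L'Hôpital's rule:
  lim(x→0) 4·x·cot(7x) = 4/7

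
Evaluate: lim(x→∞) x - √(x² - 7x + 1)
This is an ∞-∞ indeterminate form.

Combine fractions or rationalize to convert ∞-∞ to 0/0 form:
  lim(x→∞) x - √(x² - 7x + 1) = 7/2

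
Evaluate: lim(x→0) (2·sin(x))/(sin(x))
This is a 0/0 indeterminate form.

Apply L'Hôpital's rule: differentiate numerator and denominator separately.
  f(x) = 2·sin(x)   ⇒   f'(x) = 2·cos(x)
  g(x) = sin(x)   ⇒   g'(x) = cos(x)
  lim(x→0) f'(x)/g'(x) = lim(x→0) (2·cos(x))/(cos(x))
  = 2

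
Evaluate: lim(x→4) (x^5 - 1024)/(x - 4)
This is a standard limit.

Factor or rationalize the expression:
  lim(x→4) (x^5 - 1024)/(x - 4) = 1280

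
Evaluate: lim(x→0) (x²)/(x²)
This is a 0/0 indeterminate form.

Apply L'Hôpital's rule: differentiate numerator and denominator separately.
  f(x) = x^2   ⇒   f'(x) = 2·x
  g(x) = x^2   ⇒   g'(x) = 2·x
  lim(x→0) f'(x)/g'(x) = lim(x→0) (2·x)/(2·x)
  = 1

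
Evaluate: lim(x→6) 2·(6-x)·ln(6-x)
This is a 0·∞ indeterminate form.

Rewrite 0·∞ as a quotient (0/0 or ∞/∞ form), then apply L'Hôpital's rule:
  lim(x→6) 2·(6-x)·ln(6-x) = 0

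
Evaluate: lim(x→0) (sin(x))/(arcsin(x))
This is a 0/0 indeterminate form.

Apply L'Hôpital's rule: differentiate numerator and denominator separately.
  f(x) = sin(x)   ⇒   f'(x) = cos(x)
  g(x) = asin(x)   ⇒   g'(x) = 1/sqrt(1 - x^2)
  lim(x→0) f'(x)/g'(x) = lim(x→0) (cos(x))/(1/sqrt(1 - x^2))
  = 1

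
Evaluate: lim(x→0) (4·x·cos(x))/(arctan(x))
This is a 0/0 indeterminate form.

Apply L'Hôpital's rule: differentiate numerator and denominator separately.
  f(x) = 4·x·cos(x)   ⇒   f'(x) = -4·x·sin(x) + 4·cos(x)
  g(x) = atan(x)   ⇒   g'(x) = 1/(x^2 + 1)
  lim(x→0) f'(x)/g'(x) = lim(x→0) (-4·x·sin(x) + 4·cos(x))/(1/(x^2 + 1))
  = 4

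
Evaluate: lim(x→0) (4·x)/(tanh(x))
This is a 0/0 indeterminate form.

Apply L'Hôpital's rule: differentiate numerator and denominator separately.
  f(x) = 4·x   ⇒   f'(x) = 4
  g(x) = tanh(x)   ⇒   g'(x) = 1 - tanh(x)^2
  lim(x→0) f'(x)/g'(x) = lim(x→0) (4)/(1 - tanh(x)^2)
  = 4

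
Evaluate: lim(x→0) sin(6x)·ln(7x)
This is a 0·∞ indeterminate form.

Rewrite 0·∞ as a quotient (0/0 or ∞/∞ form), then apply L'Hôpital's rule:
  lim(x→0) sin(6x)·ln(7x) = 0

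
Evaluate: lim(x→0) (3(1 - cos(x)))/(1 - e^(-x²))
This is a 0/0 indeterminate form.

Apply L'Hôpital's rule: differentiate numerator and denominator separately.
  f(x) = 3 - 3·cos(x)   ⇒   f'(x) = 3·sin(x)
  g(x) = 1 - e^(-x^2)   ⇒   g'(x) = 2·x·e^(-x^2)
  lim(x→0) f'(x)/g'(x) = lim(x→0) (3·sin(x))/(2·x·e^(-x^2))
  = 3/2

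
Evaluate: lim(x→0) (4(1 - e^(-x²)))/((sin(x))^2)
This is a 0/0 indeterminate form.

Apply L'Hôpital's rule: differentiate numerator and denominator separately.
  f(x) = 4 - 4·e^(-x^2)   ⇒   f'(x) = 8·x·e^(-x^2)
  g(x) = sin(x)^2   ⇒   g'(x) = 2·sin(x)·cos(x)
  lim(x→0) f'(x)/g'(x) = lim(x→0) (8·x·e^(-x^2))/(2·sin(x)·cos(x))
  = 4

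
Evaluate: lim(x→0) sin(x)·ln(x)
This is a 0·∞ indeterminate form.

Rewrite 0·∞ as a quotient (0/0 or ∞/∞ form), then apply L'Hôpital's rule:
  lim(x→0) sin(x)·ln(x) = 0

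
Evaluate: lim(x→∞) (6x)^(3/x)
This is an exponential indeterminate form.

For exponential indeterminate forms, take the natural log:
  Let L = lim(x→∞) (6x)^(3/x)
  Then ln(L) = lim(x→∞) [exponent × ln(base)]
  Evaluate using L'Hôpital or standard limits, then exponentiate.
  L = 1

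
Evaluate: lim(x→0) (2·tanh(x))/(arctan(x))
This is a 0/0 indeterminate form.

Apply L'Hôpital's rule: differentiate numerator and denominator separately.
  f(x) = 2·tanh(x)   ⇒   f'(x) = 2 - 2·tanh(x)^2
  g(x) = atan(x)   ⇒   g'(x) = 1/(x^2 + 1)
  lim(x→0) f'(x)/g'(x) = lim(x→0) (2 - 2·tanh(x)^2)/(1/(x^2 + 1))
  = 2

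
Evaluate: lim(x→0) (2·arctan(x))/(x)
This is a 0/0 indeterminate form.

Apply L'Hôpital's rule: differentiate numerator and denominator separately.
  f(x) = 2·atan(x)   ⇒   f'(x) = 2/(x^2 + 1)
  g(x) = x   ⇒   g'(x) = 1
  lim(x→0) f'(x)/g'(x) = lim(x→0) (2/(x^2 + 1))/(1)
  = 2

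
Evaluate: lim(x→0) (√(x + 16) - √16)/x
This is a standard limit.

Factor or rationalize the expression:
  lim(x→0) (√(x + 16) - √16)/x = 1/8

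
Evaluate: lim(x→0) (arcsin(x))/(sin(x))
This is a 0/0 indeterminate form.

Apply L'Hôpital's rule: differentiate numerator and denominator separately.
  f(x) = asin(x)   ⇒   f'(x) = 1/sqrt(1 - x^2)
  g(x) = sin(x)   ⇒   g'(x) = cos(x)
  lim(x→0) f'(x)/g'(x) = lim(x→0) (1/sqrt(1 - x^2))/(cos(x))
  = 1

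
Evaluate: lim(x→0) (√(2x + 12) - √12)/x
This is a standard limit.

Factor or rationalize the expression:
  lim(x→0) (√(2x + 12) - √12)/x = sqrt(3)/6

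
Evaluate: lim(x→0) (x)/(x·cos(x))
This is a 0/0 indeterminate form.

Apply L'Hôpital's rule: differentiate numerator and denominator separately.
  f(x) = x   ⇒   f'(x) = 1
  g(x) = x·cos(x)   ⇒   g'(x) = -x·sin(x) + cos(x)
  lim(x→0) f'(x)/g'(x) = lim(x→0) (1)/(-x·sin(x) + cos(x))
  = 1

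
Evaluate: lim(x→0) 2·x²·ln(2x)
This is a 0·∞ indeterminate form.

Rewrite 0·∞ as a quotient (0/0 or ∞/∞ form), then apply L'Hôpital's rule:
  lim(x→0) 2·x²·ln(2x) = 0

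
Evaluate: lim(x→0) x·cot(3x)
This is a 0·∞ indeterminate form.

Rewrite 0·∞ as a quotient (0/0 or ∞/∞ form), then apply L'Hôpital's rule:
  lim(x→0) x·cot(3x) = 1/3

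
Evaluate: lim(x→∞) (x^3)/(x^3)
This is an ∞/∞ indeterminate form.

Apply L'Hôpital's rule: differentiate numerator and denominator separately.
  f(x) = x^3   ⇒   f'(x) = 3·x^2
  g(x) = x^3   ⇒   g'(x) = 3·x^2
  lim(x→∞) f'(x)/g'(x) = lim(x→∞) (3·x^2)/(3·x^2)
  = 1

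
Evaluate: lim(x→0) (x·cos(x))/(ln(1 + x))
This is a 0/0 indeterminate form.

Apply L'Hôpital's rule: differentiate numerator and denominator separately.
  f(x) = x·cos(x)   ⇒   f'(x) = -x·sin(x) + cos(x)
  g(x) = ln(x + 1)   ⇒   g'(x) = 1/(x + 1)
  lim(x→0) f'(x)/g'(x) = lim(x→0) (-x·sin(x) + cos(x))/(1/(x + 1))
  = 1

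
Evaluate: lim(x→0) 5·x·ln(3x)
This is a 0·∞ indeterminate form.

Rewrite 0·∞ as a quotient (0/0 or ∞/∞ form), then apply L'Hôpital's rule:
  lim(x→0) 5·x·ln(3x) = 0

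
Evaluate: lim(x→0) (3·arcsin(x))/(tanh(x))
This is a 0/0 indeterminate form.

Apply L'Hôpital's rule: differentiate numerator and denominator separately.
  f(x) = 3·asin(x)   ⇒   f'(x) = 3/sqrt(1 - x^2)
  g(x) = tanh(x)   ⇒   g'(x) = 1 - tanh(x)^2
  lim(x→0) f'(x)/g'(x) = lim(x→0) (3/sqrt(1 - x^2))/(1 - tanh(x)^2)
  = 3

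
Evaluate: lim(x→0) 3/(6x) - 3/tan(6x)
This is an ∞-∞ indeterminate form.

Combine fractions or rationalize to convert ∞-∞ to 0/0 form:
  lim(x→0) 3/(6x) - 3/tan(6x) = 0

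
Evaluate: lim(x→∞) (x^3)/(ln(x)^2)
This is an ∞/∞ indeterminate form.

Apply L'Hôpital's rule: differentiate numerator and denominator separately.
  f(x) = x^3   ⇒   f'(x) = 3·x^2
  g(x) = ln(x)^2   ⇒   g'(x) = 2·ln(x)/x
  lim(x→∞) f'(x)/g'(x) = lim(x→∞) (3·x^2)/(2·ln(x)/x)
  = ∞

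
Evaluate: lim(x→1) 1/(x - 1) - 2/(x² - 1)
This is an ∞-∞ indeterminate form.

Combine fractions or rationalize to convert ∞-∞ to 0/0 form:
  lim(x→1) 1/(x - 1) - 2/(x² - 1) = 1/2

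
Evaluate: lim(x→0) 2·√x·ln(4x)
This is a 0·∞ indeterminate form.

Rewrite 0·∞ as a quotient (0/0 or ∞/∞ form), then apply L'Hôpital's rule:
  lim(x→0) 2·√x·ln(4x) = 0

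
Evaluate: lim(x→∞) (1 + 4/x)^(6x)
This is an exponential indeterminate form.

For exponential indeterminate forms, take the natural log:
  Let L = lim(x→∞) (1 + 4/x)^(6x)
  Then ln(L) = lim(x→∞) [exponent × ln(base)]
  Evaluate using L'Hôpital or standard limits, then exponentiate.
  L = e^(24)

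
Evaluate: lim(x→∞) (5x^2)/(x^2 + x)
This is an ∞/∞ indeterminate form.

Apply L'Hôpital's rule: differentiate numerator and denominator separately.
  f(x) = 5·x^2   ⇒   f'(x) = 10·x
  g(x) = x^2 + x   ⇒   g'(x) = 2·x + 1
  lim(x→∞) f'(x)/g'(x) = lim(x→∞) (10·x)/(2·x + 1)
  = 5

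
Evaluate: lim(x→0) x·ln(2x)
This is a 0·∞ indeterminate form.

Rewrite 0·∞ as a quotient (0/0 or ∞/∞ form), then apply L'Hôpital's rule:
  lim(x→0) x·ln(2x) = 0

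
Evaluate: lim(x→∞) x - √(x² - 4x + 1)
This is an ∞-∞ indeterminate form.

Combine fractions or rationalize to convert ∞-∞ to 0/0 form:
  lim(x→∞) x - √(x² - 4x + 1) = 2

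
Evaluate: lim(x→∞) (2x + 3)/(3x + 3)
This is an ∞/∞ indeterminate form.

Apply L'Hôpital's rule: differentiate numerator and denominator separately.
  f(x) = 2·x + 3   ⇒   f'(x) = 2
  g(x) = 3·x + 3   ⇒   g'(x) = 3
  lim(x→∞) f'(x)/g'(x) = lim(x→∞) (2)/(3)
  = 2/3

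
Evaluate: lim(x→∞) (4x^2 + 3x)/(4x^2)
This is an ∞/∞ indeterminate form.

Apply L'Hôpital's rule: differentiate numerator and denominator separately.
  f(x) = 4·x^2 + 3·x   ⇒   f'(x) = 8·x + 3
  g(x) = 4·x^2   ⇒   g'(x) = 8·x
  lim(x→∞) f'(x)/g'(x) = lim(x→∞) (8·x + 3)/(8·x)
  = 1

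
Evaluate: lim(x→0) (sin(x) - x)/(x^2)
This is a 0/0 indeterminate form.

Apply L'Hôpital's rule: differentiate numerator and denominator separately.
  f(x) = -x + sin(x)   ⇒   f'(x) = cos(x) - 1
  g(x) = x^2   ⇒   g'(x) = 2·x
  lim(x→0) f'(x)/g'(x) = lim(x→0) (cos(x) - 1)/(2·x)
  = 0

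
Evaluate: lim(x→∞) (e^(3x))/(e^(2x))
This is an ∞/∞ indeterminate form.

Apply L'Hôpital's rule: differentiate numerator and denominator separately.
  f(x) = e^(3·x)   ⇒   f'(x) = 3·e^(3·x)
  g(x) = e^(2·x)   ⇒   g'(x) = 2·e^(2·x)
  lim(x→∞) f'(x)/g'(x) = lim(x→∞) (3·e^(3·x))/(2·e^(2·x))
  = ∞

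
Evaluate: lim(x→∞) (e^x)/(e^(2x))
This is an ∞/∞ indeterminate form.

Apply L'Hôpital's rule: differentiate numerator and denominator separately.
  f(x) = e^(x)   ⇒   f'(x) = e^(x)
  g(x) = e^(2·x)   ⇒   g'(x) = 2·e^(2·x)
  lim(x→∞) f'(x)/g'(x) = lim(x→∞) (e^(x))/(2·e^(2·x))
  = 0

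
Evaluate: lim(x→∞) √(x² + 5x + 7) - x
This is an ∞-∞ indeterminate form.

Combine fractions or rationalize to convert ∞-∞ to 0/0 form:
  lim(x→∞) √(x² + 5x + 7) - x = 5/2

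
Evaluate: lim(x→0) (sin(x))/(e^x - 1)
This is a 0/0 indeterminate form.

Apply L'Hôpital's rule: differentiate numerator and denominator separately.
  f(x) = sin(x)   ⇒   f'(x) = cos(x)
  g(x) = e^(x) - 1   ⇒   g'(x) = e^(x)
  lim(x→0) f'(x)/g'(x) = lim(x→0) (cos(x))/(e^(x))
  = 1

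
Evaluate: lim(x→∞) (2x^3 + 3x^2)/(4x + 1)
This is an ∞/∞ indeterminate form.

Apply L'Hôpital's rule: differentiate numerator and denominator separately.
  f(x) = 2·x^3 + 3·x^2   ⇒   f'(x) = 6·x^2 + 6·x
  g(x) = 4·x + 1   ⇒   g'(x) = 4
  lim(x→∞) f'(x)/g'(x) = lim(x→∞) (6·x^2 + 6·x)/(4)
  = ∞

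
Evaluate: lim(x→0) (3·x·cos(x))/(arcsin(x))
This is a 0/0 indeterminate form.

Apply L'Hôpital's rule: differentiate numerator and denominator separately.
  f(x) = 3·x·cos(x)   ⇒   f'(x) = -3·x·sin(x) + 3·cos(x)
  g(x) = asin(x)   ⇒   g'(x) = 1/sqrt(1 - x^2)
  lim(x→0) f'(x)/g'(x) = lim(x→0) (-3·x·sin(x) + 3·cos(x))/(1/sqrt(1 - x^2))
  = 3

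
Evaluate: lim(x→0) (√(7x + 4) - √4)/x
This is a standard limit.

Factor or rationalize the expression:
  lim(x→0) (√(7x + 4) - √4)/x = 7/4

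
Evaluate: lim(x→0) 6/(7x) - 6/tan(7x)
This is an ∞-∞ indeterminate form.

Combine fractions or rationalize to convert ∞-∞ to 0/0 form:
  lim(x→0) 6/(7x) - 6/tan(7x) = 0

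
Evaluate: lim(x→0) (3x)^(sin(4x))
This is an exponential indeterminate form.

For exponential indeterminate forms, take the natural log:
  Let L = lim(x→0) (3x)^(sin(4x))
  Then ln(L) = lim(x→0) [exponent × ln(base)]
  Evaluate using L'Hôpital or standard limits, then exponentiate.
  L = 1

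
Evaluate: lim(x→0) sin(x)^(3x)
This is an exponential indeterminate form.

For exponential indeterminate forms, take the natural log:
  Let L = lim(x→0) sin(x)^(3x)
  Then ln(L) = lim(x→0) [exponent × ln(base)]
  Evaluate using L'Hôpital or standard limits, then exponentiate.
  L = 1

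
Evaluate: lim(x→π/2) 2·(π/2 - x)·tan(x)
This is a 0·∞ indeterminate form.

Rewrite 0·∞ as a quotient (0/0 or ∞/∞ form), then apply L'Hôpital's rule:
  lim(x→π/2) 2·(π/2 - x)·tan(x) = 2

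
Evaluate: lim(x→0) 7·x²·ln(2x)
This is a 0·∞ indeterminate form.

Rewrite 0·∞ as a quotient (0/0 or ∞/∞ form), then apply L'Hôpital's rule:
  lim(x→0) 7·x²·ln(2x) = 0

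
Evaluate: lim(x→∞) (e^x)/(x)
This is an ∞/∞ indeterminate form.

Apply L'Hôpital's rule: differentiate numerator and denominator separately.
  f(x) = e^(x)   ⇒   f'(x) = e^(x)
  g(x) = x   ⇒   g'(x) = 1
  lim(x→∞) f'(x)/g'(x) = lim(x→∞) (e^(x))/(1)
  = ∞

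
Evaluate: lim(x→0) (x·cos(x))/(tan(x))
This is a 0/0 indeterminate form.

Apply L'Hôpital's rule: differentiate numerator and denominator separately.
  f(x) = x·cos(x)   ⇒   f'(x) = -x·sin(x) + cos(x)
  g(x) = tan(x)   ⇒   g'(x) = tan(x)^2 + 1
  lim(x→0) f'(x)/g'(x) = lim(x→0) (-x·sin(x) + cos(x))/(tan(x)^2 + 1)
  = 1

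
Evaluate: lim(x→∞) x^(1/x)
This is an exponential indeterminate form.

For exponential indeterminate forms, take the natural log:
  Let L = lim(x→∞) x^(1/x)
  Then ln(L) = lim(x→∞) [exponent × ln(base)]
  Evaluate using L'Hôpital or standard limits, then exponentiate.
  L = 1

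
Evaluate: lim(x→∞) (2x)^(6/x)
This is an exponential indeterminate form.

For exponential indeterminate forms, take the natural log:
  Let L = lim(x→∞) (2x)^(6/x)
  Then ln(L) = lim(x→∞) [exponent × ln(base)]
  Evaluate using L'Hôpital or standard limits, then exponentiate.
  L = 1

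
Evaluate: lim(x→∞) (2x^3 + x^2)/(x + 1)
This is an ∞/∞ indeterminate form.

Apply L'Hôpital's rule: differentiate numerator and denominator separately.
  f(x) = 2·x^3 + x^2   ⇒   f'(x) = 6·x^2 + 2·x
  g(x) = x + 1   ⇒   g'(x) = 1
  lim(x→∞) f'(x)/g'(x) = lim(x→∞) (6·x^2 + 2·x)/(1)
  = ∞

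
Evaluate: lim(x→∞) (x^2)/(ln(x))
This is an ∞/∞ indeterminate form.

Apply L'Hôpital's rule: differentiate numerator and denominator separately.
  f(x) = x^2   ⇒   f'(x) = 2·x
  g(x) = ln(x)   ⇒   g'(x) = 1/x
  lim(x→∞) f'(x)/g'(x) = lim(x→∞) (2·x)/(1/x)
  = ∞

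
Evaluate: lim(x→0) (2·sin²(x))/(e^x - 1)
This is a 0/0 indeterminate form.

Apply L'Hôpital's rule: differentiate numerator and denominator separately.
  f(x) = 2·sin(x)^2   ⇒   f'(x) = 4·sin(x)·cos(x)
  g(x) = e^(x) - 1   ⇒   g'(x) = e^(x)
  lim(x→0) f'(x)/g'(x) = lim(x→0) (4·sin(x)·cos(x))/(e^(x))
  = 0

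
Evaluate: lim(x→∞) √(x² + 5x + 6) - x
This is an ∞-∞ indeterminate form.

Combine fractions or rationalize to convert ∞-∞ to 0/0 form:
  lim(x→∞) √(x² + 5x + 6) - x = 5/2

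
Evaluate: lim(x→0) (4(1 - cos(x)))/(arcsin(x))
This is a 0/0 indeterminate form.

Apply L'Hôpital's rule: differentiate numerator and denominator separately.
  f(x) = 4 - 4·cos(x)   ⇒   f'(x) = 4·sin(x)
  g(x) = asin(x)   ⇒   g'(x) = 1/sqrt(1 - x^2)
  lim(x→0) f'(x)/g'(x) = lim(x→0) (4·sin(x))/(1/sqrt(1 - x^2))
  = 0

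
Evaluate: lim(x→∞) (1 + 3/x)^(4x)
This is an exponential indeterminate form.

For exponential indeterminate forms, take the natural log:
  Let L = lim(x→∞) (1 + 3/x)^(4x)
  Then ln(L) = lim(x→∞) [exponent × ln(base)]
  Evaluate using L'Hôpital or standard limits, then exponentiate.
  L = e^(12)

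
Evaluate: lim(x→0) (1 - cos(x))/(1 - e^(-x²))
This is a 0/0 indeterminate form.

Apply L'Hôpital's rule: differentiate numerator and denominator separately.
  f(x) = 1 - cos(x)   ⇒   f'(x) = sin(x)
  g(x) = 1 - e^(-x^2)   ⇒   g'(x) = 2·x·e^(-x^2)
  lim(x→0) f'(x)/g'(x) = lim(x→0) (sin(x))/(2·x·e^(-x^2))
  = 1/2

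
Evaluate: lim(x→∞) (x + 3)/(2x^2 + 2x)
This is an ∞/∞ indeterminate form.

Apply L'Hôpital's rule: differentiate numerator and denominator separately.
  f(x) = x + 3   ⇒   f'(x) = 1
  g(x) = 2·x^2 + 2·x   ⇒   g'(x) = 4·x + 2
  lim(x→∞) f'(x)/g'(x) = lim(x→∞) (1)/(4·x + 2)
  = 0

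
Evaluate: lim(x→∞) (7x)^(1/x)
This is an exponential indeterminate form.

For exponential indeterminate forms, take the natural log:
  Let L = lim(x→∞) (7x)^(1/x)
  Then ln(L) = lim(x→∞) [exponent × ln(base)]
  Evaluate using L'Hôpital or standard limits, then exponentiate.
  L = 1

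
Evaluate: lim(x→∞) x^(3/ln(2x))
This is an exponential indeterminate form.

For exponential indeterminate forms, take the natural log:
  Let L = lim(x→∞) x^(3/ln(2x))
  Then ln(L) = lim(x→∞) [exponent × ln(base)]
  Evaluate using L'Hôpital or standard limits, then exponentiate.
  L = e^(3)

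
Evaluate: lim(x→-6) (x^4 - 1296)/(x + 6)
This is a standard limit.

Factor or rationalize the expression:
  lim(x→-6) (x^4 - 1296)/(x + 6) = -864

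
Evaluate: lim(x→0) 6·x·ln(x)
This is a 0·∞ indeterminate form.

Rewrite 0·∞ as a quotient (0/0 or ∞/∞ form), then apply L'Hôpital's rule:
  lim(x→0) 6·x·ln(x) = 0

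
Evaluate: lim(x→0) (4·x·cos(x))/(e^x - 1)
This is a 0/0 indeterminate form.

Apply L'Hôpital's rule: differentiate numerator and denominator separately.
  f(x) = 4·x·cos(x)   ⇒   f'(x) = -4·x·sin(x) + 4·cos(x)
  g(x) = e^(x) - 1   ⇒   g'(x) = e^(x)
  lim(x→0) f'(x)/g'(x) = lim(x→0) (-4·x·sin(x) + 4·cos(x))/(e^(x))
  = 4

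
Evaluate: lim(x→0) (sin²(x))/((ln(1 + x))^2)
This is a 0/0 indeterminate form.

Apply L'Hôpital's rule: differentiate numerator and denominator separately.
  f(x) = sin(x)^2   ⇒   f'(x) = 2·sin(x)·cos(x)
  g(x) = ln(x + 1)^2   ⇒   g'(x) = 2·ln(x + 1)/(x + 1)
  lim(x→0) f'(x)/g'(x) = lim(x→0) (2·sin(x)·cos(x))/(2·ln(x + 1)/(x + 1))
  = 1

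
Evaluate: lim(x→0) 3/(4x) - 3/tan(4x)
This is an ∞-∞ indeterminate form.

Combine fractions or rationalize to convert ∞-∞ to 0/0 form:
  lim(x→0) 3/(4x) - 3/tan(4x) = 0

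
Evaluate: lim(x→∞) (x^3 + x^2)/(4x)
This is an ∞/∞ indeterminate form.

Apply L'Hôpital's rule: differentiate numerator and denominator separately.
  f(x) = x^3 + x^2   ⇒   f'(x) = 3·x^2 + 2·x
  g(x) = 4·x   ⇒   g'(x) = 4
  lim(x→∞) f'(x)/g'(x) = lim(x→∞) (3·x^2 + 2·x)/(4)
  = ∞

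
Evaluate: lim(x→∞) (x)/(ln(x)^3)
This is an ∞/∞ indeterminate form.

Apply L'Hôpital's rule: differentiate numerator and denominator separately.
  f(x) = x   ⇒   f'(x) = 1
  g(x) = ln(x)^3   ⇒   g'(x) = 3·ln(x)^2/x
  lim(x→∞) f'(x)/g'(x) = lim(x→∞) (1)/(3·ln(x)^2/x)
  = ∞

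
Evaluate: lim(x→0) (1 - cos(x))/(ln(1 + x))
This is a 0/0 indeterminate form.

Apply L'Hôpital's rule: differentiate numerator and denominator separately.
  f(x) = 1 - cos(x)   ⇒   f'(x) = sin(x)
  g(x) = ln(x + 1)   ⇒   g'(x) = 1/(x + 1)
  lim(x→0) f'(x)/g'(x) = lim(x→0) (sin(x))/(1/(x + 1))
  = 0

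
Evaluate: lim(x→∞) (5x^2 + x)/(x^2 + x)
This is an ∞/∞ indeterminate form.

Apply L'Hôpital's rule: differentiate numerator and denominator separately.
  f(x) = 5·x^2 + x   ⇒   f'(x) = 10·x + 1
  g(x) = x^2 + x   ⇒   g'(x) = 2·x + 1
  lim(x→∞) f'(x)/g'(x) = lim(x→∞) (10·x + 1)/(2·x + 1)
  = 5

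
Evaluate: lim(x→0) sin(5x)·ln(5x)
This is a 0·∞ indeterminate form.

Rewrite 0·∞ as a quotient (0/0 or ∞/∞ form), then apply L'Hôpital's rule:
  lim(x→0) sin(5x)·ln(5x) = 0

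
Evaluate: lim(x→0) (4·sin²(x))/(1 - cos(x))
This is a 0/0 indeterminate form.

Apply L'Hôpital's rule: differentiate numerator and denominator separately.
  f(x) = 4·sin(x)^2   ⇒   f'(x) = 8·sin(x)·cos(x)
  g(x) = 1 - cos(x)   ⇒   g'(x) = sin(x)
  lim(x→0) f'(x)/g'(x) = lim(x→0) (8·sin(x)·cos(x))/(sin(x))
  = 8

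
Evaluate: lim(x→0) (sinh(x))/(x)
This is a 0/0 indeterminate form.

Apply L'Hôpital's rule: differentiate numerator and denominator separately.
  f(x) = sinh(x)   ⇒   f'(x) = cosh(x)
  g(x) = x   ⇒   g'(x) = 1
  lim(x→0) f'(x)/g'(x) = lim(x→0) (cosh(x))/(1)
  = 1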